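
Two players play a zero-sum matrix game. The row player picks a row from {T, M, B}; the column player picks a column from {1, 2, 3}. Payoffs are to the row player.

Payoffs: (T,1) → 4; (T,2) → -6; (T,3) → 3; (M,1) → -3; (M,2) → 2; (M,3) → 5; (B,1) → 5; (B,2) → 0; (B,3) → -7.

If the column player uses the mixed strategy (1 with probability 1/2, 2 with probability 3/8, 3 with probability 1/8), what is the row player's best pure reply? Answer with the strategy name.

Expected payoff of T: (1/2)·4 + (3/8)·(-6) + (1/8)·3 = 1/8.
Expected payoff of M: (1/2)·(-3) + (3/8)·2 + (1/8)·5 = -1/8.
Expected payoff of B: (1/2)·5 + (3/8)·0 + (1/8)·(-7) = 13/8.
The largest is 13/8, so the row player's best response is B.

B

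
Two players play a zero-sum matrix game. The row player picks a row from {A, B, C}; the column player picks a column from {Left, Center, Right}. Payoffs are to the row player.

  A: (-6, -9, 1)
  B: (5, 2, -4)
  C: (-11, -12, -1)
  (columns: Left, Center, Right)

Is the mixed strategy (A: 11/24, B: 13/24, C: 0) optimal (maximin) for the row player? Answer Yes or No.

Against Left this mix gives (11/24)·(-6) + (13/24)·5 = -1/24.
Against Center this mix gives (11/24)·(-9) + (13/24)·2 = -73/24.
Against Right this mix gives (11/24)·1 + (13/24)·(-4) = -41/24.
The column player will play Center, holding the row player to -73/24. Shifting weight toward the row that does better against Center would raise this floor (the equalizing mix achieves -17/8 against both Center and Right), so the proposed strategy is not optimal.

No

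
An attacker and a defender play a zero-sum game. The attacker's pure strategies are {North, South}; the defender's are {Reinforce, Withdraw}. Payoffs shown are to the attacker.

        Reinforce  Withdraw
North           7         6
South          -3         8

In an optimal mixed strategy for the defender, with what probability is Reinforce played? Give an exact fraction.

1/6

Row minima: North → 6, South → -3; maximin = 6.
Column maxima: Reinforce → 7, Withdraw → 8; minimax = 7.
6 ≠ 7, so there is no saddle point; optimal play is mixed.
Let the attacker play North with probability p. Expected payoff against Reinforce: 7p + (-3)(1−p) = 10p − 3; against Withdraw: 6p + 8(1−p) = −2p + 8.
Setting these equal: 10p − 3 = −2p + 8 ⇒ 12p = 11 ⇒ p = 11/12, and the value is (10)·(11/12) − 3 = 37/6.
For the defender: with q = P(Reinforce), equating North's and South's payoffs gives q + 6 = −11q + 8 ⇒ q = 1/6.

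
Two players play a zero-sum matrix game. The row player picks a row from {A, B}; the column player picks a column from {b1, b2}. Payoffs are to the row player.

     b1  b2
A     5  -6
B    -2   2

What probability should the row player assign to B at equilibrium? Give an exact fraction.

Row minima: A → -6, B → -2; maximin = -2.
Column maxima: b1 → 5, b2 → 2; minimax = 2.
-2 ≠ 2, so there is no saddle point; optimal play is mixed.
Let the row player play A with probability p. Expected payoff against b1: 5p + (-2)(1−p) = 7p − 2; against b2: (-6)p + 2(1−p) = −8p + 2.
Setting these equal: 7p − 2 = −8p + 2 ⇒ 15p = 4 ⇒ p = 4/15, and the value is (7)·(4/15) − 2 = -2/15.
For the column player: with q = P(b1), equating A's and B's payoffs gives 11q − 6 = −4q + 2 ⇒ q = 8/15.

11/15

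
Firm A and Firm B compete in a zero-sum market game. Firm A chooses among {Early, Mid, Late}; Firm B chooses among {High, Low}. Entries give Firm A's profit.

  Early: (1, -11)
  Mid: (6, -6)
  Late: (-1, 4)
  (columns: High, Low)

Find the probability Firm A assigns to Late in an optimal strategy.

12/17

Row minima: Early → -11, Mid → -6, Late → -1; maximin = -1.
Column maxima: High → 6, Low → 4; minimax = 4.
-1 ≠ 4, so there is no saddle point; optimal play is mixed.
Early is strictly dominated by Mid, so Firm A never plays it.
On the remaining 2×2 (Mid, Late vs High, Low):
Let Firm A play Mid with probability p. Expected payoff against High: 6p + (-1)(1−p) = 7p − 1; against Low: (-6)p + 4(1−p) = −10p + 4.
Setting these equal: 7p − 1 = −10p + 4 ⇒ 17p = 5 ⇒ p = 5/17, and the value is (7)·(5/17) − 1 = 18/17.
For Firm B: with q = P(High), equating Mid's and Late's payoffs gives 12q − 6 = −5q + 4 ⇒ q = 10/17.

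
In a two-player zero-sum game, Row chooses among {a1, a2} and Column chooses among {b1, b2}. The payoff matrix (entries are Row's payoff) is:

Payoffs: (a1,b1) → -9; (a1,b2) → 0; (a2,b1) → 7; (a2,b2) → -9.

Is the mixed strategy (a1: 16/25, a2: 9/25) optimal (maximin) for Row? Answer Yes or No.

Against b1 this mix gives (16/25)·(-9) + (9/25)·7 = -81/25.
Against b2 this mix gives (16/25)·0 + (9/25)·(-9) = -81/25.
All of Column's active replies (b1, b2) yield -81/25, and no column does worse for Row. The mix makes Column indifferent and guarantees -81/25, so it is optimal.

Yes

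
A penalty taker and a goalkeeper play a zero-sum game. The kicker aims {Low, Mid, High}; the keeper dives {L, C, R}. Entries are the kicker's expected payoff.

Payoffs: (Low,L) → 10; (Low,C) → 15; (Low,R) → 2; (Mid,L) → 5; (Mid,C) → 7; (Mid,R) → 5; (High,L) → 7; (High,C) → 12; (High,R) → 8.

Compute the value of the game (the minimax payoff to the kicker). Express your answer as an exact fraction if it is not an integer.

22/3

Row minima: Low → 2, Mid → 5, High → 7; maximin = 7.
Column maxima: L → 10, C → 15, R → 8; minimax = 8.
7 ≠ 8, so there is no saddle point; optimal play is mixed.
Mid is strictly dominated by High, so the kicker never plays it.
C is strictly dominated by L (it gives the kicker strictly more in every row), so the keeper never plays it.
On the remaining 2×2 (Low, High vs L, R):
Let the kicker play Low with probability p. Expected payoff against L: 10p + 7(1−p) = 3p + 7; against R: 2p + 8(1−p) = −6p + 8.
Setting these equal: 3p + 7 = −6p + 8 ⇒ 9p = 1 ⇒ p = 1/9, and the value is (3)·(1/9) + 7 = 22/3.
For the keeper: with q = P(L), equating Low's and High's payoffs gives 8q + 2 = −q + 8 ⇒ q = 2/3.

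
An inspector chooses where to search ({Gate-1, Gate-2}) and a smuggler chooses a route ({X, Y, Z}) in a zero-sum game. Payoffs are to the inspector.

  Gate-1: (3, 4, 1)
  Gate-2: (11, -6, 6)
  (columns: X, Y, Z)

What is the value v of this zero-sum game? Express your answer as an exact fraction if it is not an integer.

2

Row minima: Gate-1 → 1, Gate-2 → -6; maximin = 1.
Column maxima: X → 11, Y → 4, Z → 6; minimax = 4.
1 ≠ 4, so there is no saddle point; optimal play is mixed.
X is strictly dominated by Z (it gives the inspector strictly more in every row), so the smuggler never plays it.
On the remaining 2×2 (Gate-1, Gate-2 vs Y, Z):
Let the inspector play Gate-1 with probability p. Expected payoff against Y: 4p + (-6)(1−p) = 10p − 6; against Z: 1p + 6(1−p) = −5p + 6.
Setting these equal: 10p − 6 = −5p + 6 ⇒ 15p = 12 ⇒ p = 4/5, and the value is (10)·(4/5) − 6 = 2.
For the smuggler: with q = P(Y), equating Gate-1's and Gate-2's payoffs gives 3q + 1 = −12q + 6 ⇒ q = 1/3.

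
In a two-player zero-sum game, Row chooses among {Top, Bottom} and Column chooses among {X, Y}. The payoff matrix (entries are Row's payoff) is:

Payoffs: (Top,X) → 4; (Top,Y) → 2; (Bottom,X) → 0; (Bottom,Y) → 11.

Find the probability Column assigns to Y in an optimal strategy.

4/13

Row minima: Top → 2, Bottom → 0; maximin = 2.
Column maxima: X → 4, Y → 11; minimax = 4.
2 ≠ 4, so there is no saddle point; optimal play is mixed.
Let Row play Top with probability p. Expected payoff against X: 4p + 0(1−p) = 4p; against Y: 2p + 11(1−p) = −9p + 11.
Setting these equal: 4p = −9p + 11 ⇒ 13p = 11 ⇒ p = 11/13, and the value is (4)·(11/13) = 44/13.
For Column: with q = P(X), equating Top's and Bottom's payoffs gives 2q + 2 = −11q + 11 ⇒ q = 9/13.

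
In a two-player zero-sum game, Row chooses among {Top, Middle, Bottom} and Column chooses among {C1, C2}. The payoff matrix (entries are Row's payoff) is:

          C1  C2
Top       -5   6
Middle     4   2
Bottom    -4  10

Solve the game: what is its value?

Row minima: Top → -5, Middle → 2, Bottom → -4; maximin = 2.
Column maxima: C1 → 4, C2 → 10; minimax = 4.
2 ≠ 4, so there is no saddle point; optimal play is mixed.
Top is strictly dominated by Bottom, so Row never plays it.
On the remaining 2×2 (Middle, Bottom vs C1, C2):
Let Row play Middle with probability p. Expected payoff against C1: 4p + (-4)(1−p) = 8p − 4; against C2: 2p + 10(1−p) = −8p + 10.
Setting these equal: 8p − 4 = −8p + 10 ⇒ 16p = 14 ⇒ p = 7/8, and the value is (8)·(7/8) − 4 = 3.
For Column: with q = P(C1), equating Middle's and Bottom's payoffs gives 2q + 2 = −14q + 10 ⇒ q = 1/2.

3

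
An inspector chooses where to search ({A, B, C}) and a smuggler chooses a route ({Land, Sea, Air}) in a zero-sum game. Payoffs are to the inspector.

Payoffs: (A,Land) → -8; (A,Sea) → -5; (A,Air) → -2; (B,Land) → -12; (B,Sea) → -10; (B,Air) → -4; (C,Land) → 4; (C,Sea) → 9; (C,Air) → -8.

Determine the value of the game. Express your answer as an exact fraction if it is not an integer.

-4

Row minima: A → -8, B → -12, C → -8; maximin = -8.
Column maxima: Land → 4, Sea → 9, Air → -2; minimax = -2.
-8 ≠ -2, so there is no saddle point; optimal play is mixed.
B is strictly dominated by A, so the inspector never plays it.
Sea is strictly dominated by Land (it gives the inspector strictly more in every row), so the smuggler never plays it.
On the remaining 2×2 (A, C vs Land, Air):
Let the inspector play A with probability p. Expected payoff against Land: (-8)p + 4(1−p) = −12p + 4; against Air: (-2)p + (-8)(1−p) = 6p − 8.
Setting these equal: −12p + 4 = 6p − 8 ⇒ −18p = -12 ⇒ p = 2/3, and the value is (-12)·(2/3) + 4 = -4.
For the smuggler: with q = P(Land), equating A's and C's payoffs gives −6q − 2 = 12q − 8 ⇒ q = 1/3.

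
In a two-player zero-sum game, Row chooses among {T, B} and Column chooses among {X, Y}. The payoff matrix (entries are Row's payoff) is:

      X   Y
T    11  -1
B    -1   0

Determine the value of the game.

-1/13

Row minima: T → -1, B → -1; maximin = -1.
Column maxima: X → 11, Y → 0; minimax = 0.
-1 ≠ 0, so there is no saddle point; optimal play is mixed.
Let Row play T with probability p. Expected payoff against X: 11p + (-1)(1−p) = 12p − 1; against Y: (-1)p + 0(1−p) = −p.
Setting these equal: 12p − 1 = −p ⇒ 13p = 1 ⇒ p = 1/13, and the value is (12)·(1/13) − 1 = -1/13.
For Column: with q = P(X), equating T's and B's payoffs gives 12q − 1 = −q ⇒ q = 1/13.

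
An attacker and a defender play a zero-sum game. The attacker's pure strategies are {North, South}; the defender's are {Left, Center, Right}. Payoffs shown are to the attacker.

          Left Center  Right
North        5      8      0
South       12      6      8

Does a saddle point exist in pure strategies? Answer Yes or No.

Row minima: North → 0, South → 6; maximin = 6.
Column maxima: Left → 12, Center → 8, Right → 8; minimax = 8.
6 ≠ 8, so no pure-strategy equilibrium exists.

No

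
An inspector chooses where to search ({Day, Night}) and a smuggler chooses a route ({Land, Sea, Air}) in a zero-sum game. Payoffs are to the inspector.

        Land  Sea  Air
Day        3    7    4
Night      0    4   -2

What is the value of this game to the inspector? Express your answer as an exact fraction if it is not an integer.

Row minima: Day → 3, Night → -2; maximin = 3.
Column maxima: Land → 3, Sea → 7, Air → 4; minimax = 3.
Since maximin = minimax = 3, there is a saddle point and the value is 3.

3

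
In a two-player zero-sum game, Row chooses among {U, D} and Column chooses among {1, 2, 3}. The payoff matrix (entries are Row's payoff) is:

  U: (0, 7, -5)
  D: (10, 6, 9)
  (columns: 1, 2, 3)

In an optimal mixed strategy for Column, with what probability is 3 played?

Row minima: U → -5, D → 6; maximin = 6.
Column maxima: 1 → 10, 2 → 7, 3 → 9; minimax = 7.
6 ≠ 7, so there is no saddle point; optimal play is mixed.
1 is strictly dominated by 3 (it gives Row strictly more in every row), so Column never plays it.
On the remaining 2×2 (U, D vs 2, 3):
Let Row play U with probability p. Expected payoff against 2: 7p + 6(1−p) = p + 6; against 3: (-5)p + 9(1−p) = −14p + 9.
Setting these equal: p + 6 = −14p + 9 ⇒ 15p = 3 ⇒ p = 1/5, and the value is (1)·(1/5) + 6 = 31/5.
For Column: with q = P(2), equating U's and D's payoffs gives 12q − 5 = −3q + 9 ⇒ q = 14/15.

1/15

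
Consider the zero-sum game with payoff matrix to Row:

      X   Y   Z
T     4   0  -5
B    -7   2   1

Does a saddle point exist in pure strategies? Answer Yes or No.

Row minima: T → -5, B → -7; maximin = -5.
Column maxima: X → 4, Y → 2, Z → 1; minimax = 1.
-5 ≠ 1, so no pure-strategy equilibrium exists.

No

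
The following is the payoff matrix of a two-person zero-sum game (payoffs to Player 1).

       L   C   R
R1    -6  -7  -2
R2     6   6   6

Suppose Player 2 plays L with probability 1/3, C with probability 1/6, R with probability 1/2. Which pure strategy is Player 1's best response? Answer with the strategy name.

Expected payoff of R1: (1/3)·(-6) + (1/6)·(-7) + (1/2)·(-2) = -25/6.
Expected payoff of R2: (1/3)·6 + (1/6)·6 + (1/2)·6 = 6.
The largest is 6, so Player 1's best response is R2.

R2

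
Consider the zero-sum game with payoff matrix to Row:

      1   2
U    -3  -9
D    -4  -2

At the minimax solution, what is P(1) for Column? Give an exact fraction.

7/8

Row minima: U → -9, D → -4; maximin = -4.
Column maxima: 1 → -3, 2 → -2; minimax = -3.
-4 ≠ -3, so there is no saddle point; optimal play is mixed.
Let Row play U with probability p. Expected payoff against 1: (-3)p + (-4)(1−p) = p − 4; against 2: (-9)p + (-2)(1−p) = −7p − 2.
Setting these equal: p − 4 = −7p − 2 ⇒ 8p = 2 ⇒ p = 1/4, and the value is (1)·(1/4) − 4 = -15/4.
For Column: with q = P(1), equating U's and D's payoffs gives 6q − 9 = −2q − 2 ⇒ q = 7/8.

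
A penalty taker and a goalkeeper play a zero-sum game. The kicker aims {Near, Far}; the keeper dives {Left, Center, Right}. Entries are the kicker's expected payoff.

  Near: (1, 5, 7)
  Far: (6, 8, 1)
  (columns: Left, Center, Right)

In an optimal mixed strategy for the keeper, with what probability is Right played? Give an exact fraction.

Row minima: Near → 1, Far → 1; maximin = 1.
Column maxima: Left → 6, Center → 8, Right → 7; minimax = 6.
1 ≠ 6, so there is no saddle point; optimal play is mixed.
Center is strictly dominated by Left (it gives the kicker strictly more in every row), so the keeper never plays it.
On the remaining 2×2 (Near, Far vs Left, Right):
Let the kicker play Near with probability p. Expected payoff against Left: 1p + 6(1−p) = −5p + 6; against Right: 7p + 1(1−p) = 6p + 1.
Setting these equal: −5p + 6 = 6p + 1 ⇒ −11p = -5 ⇒ p = 5/11, and the value is (-5)·(5/11) + 6 = 41/11.
For the keeper: with q = P(Left), equating Near's and Far's payoffs gives −6q + 7 = 5q + 1 ⇒ q = 6/11.

5/11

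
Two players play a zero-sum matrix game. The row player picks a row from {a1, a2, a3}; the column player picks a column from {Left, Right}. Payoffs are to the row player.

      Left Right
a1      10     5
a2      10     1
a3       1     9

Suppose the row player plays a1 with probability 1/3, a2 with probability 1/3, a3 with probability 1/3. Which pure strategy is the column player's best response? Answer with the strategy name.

Right

If the column player plays Left, the row player's expected payoff is (1/3)·10 + (1/3)·10 + (1/3)·1 = 7.
If the column player plays Right, the row player's expected payoff is (1/3)·5 + (1/3)·1 + (1/3)·9 = 5.
The column player minimizes the row player's payoff; the smallest is 5, so the best response is Right.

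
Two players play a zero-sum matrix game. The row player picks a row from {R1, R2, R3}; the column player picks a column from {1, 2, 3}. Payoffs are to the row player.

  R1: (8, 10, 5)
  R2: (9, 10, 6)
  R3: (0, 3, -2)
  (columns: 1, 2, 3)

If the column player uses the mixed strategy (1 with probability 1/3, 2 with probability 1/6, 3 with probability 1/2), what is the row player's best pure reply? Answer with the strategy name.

Expected payoff of R1: (1/3)·8 + (1/6)·10 + (1/2)·5 = 41/6.
Expected payoff of R2: (1/3)·9 + (1/6)·10 + (1/2)·6 = 23/3.
Expected payoff of R3: (1/3)·0 + (1/6)·3 + (1/2)·(-2) = -1/2.
The largest is 23/3, so the row player's best response is R2.

R2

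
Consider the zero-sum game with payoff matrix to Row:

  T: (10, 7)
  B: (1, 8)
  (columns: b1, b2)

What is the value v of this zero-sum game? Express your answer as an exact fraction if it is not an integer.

Row minima: T → 7, B → 1; maximin = 7.
Column maxima: b1 → 10, b2 → 8; minimax = 8.
7 ≠ 8, so there is no saddle point; optimal play is mixed.
Let Row play T with probability p. Expected payoff against b1: 10p + 1(1−p) = 9p + 1; against b2: 7p + 8(1−p) = −p + 8.
Setting these equal: 9p + 1 = −p + 8 ⇒ 10p = 7 ⇒ p = 7/10, and the value is (9)·(7/10) + 1 = 73/10.
For Column: with q = P(b1), equating T's and B's payoffs gives 3q + 7 = −7q + 8 ⇒ q = 1/10.

73/10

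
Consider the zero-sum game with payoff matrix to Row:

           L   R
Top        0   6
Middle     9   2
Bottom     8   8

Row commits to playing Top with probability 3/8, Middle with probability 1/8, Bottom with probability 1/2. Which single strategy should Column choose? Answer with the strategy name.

L

If Column plays L, Row's expected payoff is (3/8)·0 + (1/8)·9 + (1/2)·8 = 41/8.
If Column plays R, Row's expected payoff is (3/8)·6 + (1/8)·2 + (1/2)·8 = 13/2.
Column minimizes Row's payoff; the smallest is 41/8, so the best response is L.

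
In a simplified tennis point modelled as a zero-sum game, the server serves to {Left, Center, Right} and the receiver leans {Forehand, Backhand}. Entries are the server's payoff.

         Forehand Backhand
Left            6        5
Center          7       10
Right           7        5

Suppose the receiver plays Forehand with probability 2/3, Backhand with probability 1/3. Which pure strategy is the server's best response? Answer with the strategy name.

Expected payoff of Left: (2/3)·6 + (1/3)·5 = 17/3.
Expected payoff of Center: (2/3)·7 + (1/3)·10 = 8.
Expected payoff of Right: (2/3)·7 + (1/3)·5 = 19/3.
The largest is 8, so the server's best response is Center.

Center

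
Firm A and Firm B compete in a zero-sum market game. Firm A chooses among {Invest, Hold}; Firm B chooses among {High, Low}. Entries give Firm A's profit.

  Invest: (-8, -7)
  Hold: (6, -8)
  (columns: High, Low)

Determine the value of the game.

Row minima: Invest → -8, Hold → -8; maximin = -8.
Column maxima: High → 6, Low → -7; minimax = -7.
-8 ≠ -7, so there is no saddle point; optimal play is mixed.
Let Firm A play Invest with probability p. Expected payoff against High: (-8)p + 6(1−p) = −14p + 6; against Low: (-7)p + (-8)(1−p) = p − 8.
Setting these equal: −14p + 6 = p − 8 ⇒ −15p = -14 ⇒ p = 14/15, and the value is (-14)·(14/15) + 6 = -106/15.
For Firm B: with q = P(High), equating Invest's and Hold's payoffs gives −q − 7 = 14q − 8 ⇒ q = 1/15.

-106/15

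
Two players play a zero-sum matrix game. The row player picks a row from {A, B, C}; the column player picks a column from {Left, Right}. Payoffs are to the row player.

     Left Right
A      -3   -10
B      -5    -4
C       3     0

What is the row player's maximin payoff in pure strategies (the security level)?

0

Row minima: A → -10, B → -5, C → 0.
The best of these is 0.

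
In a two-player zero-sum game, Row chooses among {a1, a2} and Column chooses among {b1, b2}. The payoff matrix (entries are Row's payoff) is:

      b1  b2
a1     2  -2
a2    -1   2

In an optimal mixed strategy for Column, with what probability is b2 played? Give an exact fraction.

Row minima: a1 → -2, a2 → -1; maximin = -1.
Column maxima: b1 → 2, b2 → 2; minimax = 2.
-1 ≠ 2, so there is no saddle point; optimal play is mixed.
Let Row play a1 with probability p. Expected payoff against b1: 2p + (-1)(1−p) = 3p − 1; against b2: (-2)p + 2(1−p) = −4p + 2.
Setting these equal: 3p − 1 = −4p + 2 ⇒ 7p = 3 ⇒ p = 3/7, and the value is (3)·(3/7) − 1 = 2/7.
For Column: with q = P(b1), equating a1's and a2's payoffs gives 4q − 2 = −3q + 2 ⇒ q = 4/7.

3/7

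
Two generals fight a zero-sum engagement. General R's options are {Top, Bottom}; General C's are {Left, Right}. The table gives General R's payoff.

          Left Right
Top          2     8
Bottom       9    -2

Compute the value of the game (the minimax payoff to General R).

Row minima: Top → 2, Bottom → -2; maximin = 2.
Column maxima: Left → 9, Right → 8; minimax = 8.
2 ≠ 8, so there is no saddle point; optimal play is mixed.
Let General R play Top with probability p. Expected payoff against Left: 2p + 9(1−p) = −7p + 9; against Right: 8p + (-2)(1−p) = 10p − 2.
Setting these equal: −7p + 9 = 10p − 2 ⇒ −17p = -11 ⇒ p = 11/17, and the value is (-7)·(11/17) + 9 = 76/17.
For General C: with q = P(Left), equating Top's and Bottom's payoffs gives −6q + 8 = 11q − 2 ⇒ q = 10/17.

76/17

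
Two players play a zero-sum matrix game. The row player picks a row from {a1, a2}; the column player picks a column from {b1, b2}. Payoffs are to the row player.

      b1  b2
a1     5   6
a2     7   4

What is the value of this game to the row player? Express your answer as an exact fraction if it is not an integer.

Row minima: a1 → 5, a2 → 4; maximin = 5.
Column maxima: b1 → 7, b2 → 6; minimax = 6.
5 ≠ 6, so there is no saddle point; optimal play is mixed.
Let the row player play a1 with probability p. Expected payoff against b1: 5p + 7(1−p) = −2p + 7; against b2: 6p + 4(1−p) = 2p + 4.
Setting these equal: −2p + 7 = 2p + 4 ⇒ −4p = -3 ⇒ p = 3/4, and the value is (-2)·(3/4) + 7 = 11/2.
For the column player: with q = P(b1), equating a1's and a2's payoffs gives −q + 6 = 3q + 4 ⇒ q = 1/2.

11/2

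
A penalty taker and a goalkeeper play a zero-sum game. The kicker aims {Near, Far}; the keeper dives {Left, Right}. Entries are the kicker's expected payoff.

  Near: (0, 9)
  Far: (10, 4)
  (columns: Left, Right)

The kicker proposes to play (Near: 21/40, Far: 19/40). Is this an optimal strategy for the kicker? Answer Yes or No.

No

Against Left this mix gives (21/40)·0 + (19/40)·10 = 19/4.
Against Right this mix gives (21/40)·9 + (19/40)·4 = 53/8.
The keeper will play Left, holding the kicker to 19/4. Shifting weight toward the row that does better against Left would raise this floor (the equalizing mix achieves 6 against both Left and Right), so the proposed strategy is not optimal.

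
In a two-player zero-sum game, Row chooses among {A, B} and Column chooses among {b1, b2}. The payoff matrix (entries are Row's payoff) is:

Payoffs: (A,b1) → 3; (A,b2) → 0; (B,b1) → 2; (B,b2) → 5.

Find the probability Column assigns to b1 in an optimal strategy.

Row minima: A → 0, B → 2; maximin = 2.
Column maxima: b1 → 3, b2 → 5; minimax = 3.
2 ≠ 3, so there is no saddle point; optimal play is mixed.
Let Row play A with probability p. Expected payoff against b1: 3p + 2(1−p) = p + 2; against b2: 0p + 5(1−p) = −5p + 5.
Setting these equal: p + 2 = −5p + 5 ⇒ 6p = 3 ⇒ p = 1/2, and the value is (1)·(1/2) + 2 = 5/2.
For Column: with q = P(b1), equating A's and B's payoffs gives 3q = −3q + 5 ⇒ q = 5/6.

5/6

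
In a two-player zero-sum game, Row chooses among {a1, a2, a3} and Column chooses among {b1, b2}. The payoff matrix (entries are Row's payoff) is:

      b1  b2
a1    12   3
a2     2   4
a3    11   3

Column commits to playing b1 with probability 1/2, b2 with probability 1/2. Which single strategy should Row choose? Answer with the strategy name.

a1

Expected payoff of a1: (1/2)·12 + (1/2)·3 = 15/2.
Expected payoff of a2: (1/2)·2 + (1/2)·4 = 3.
Expected payoff of a3: (1/2)·11 + (1/2)·3 = 7.
The largest is 15/2, so Row's best response is a1.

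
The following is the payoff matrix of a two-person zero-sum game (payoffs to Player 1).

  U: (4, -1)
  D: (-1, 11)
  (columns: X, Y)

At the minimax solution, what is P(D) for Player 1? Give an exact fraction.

5/17

Row minima: U → -1, D → -1; maximin = -1.
Column maxima: X → 4, Y → 11; minimax = 4.
-1 ≠ 4, so there is no saddle point; optimal play is mixed.
Let Player 1 play U with probability p. Expected payoff against X: 4p + (-1)(1−p) = 5p − 1; against Y: (-1)p + 11(1−p) = −12p + 11.
Setting these equal: 5p − 1 = −12p + 11 ⇒ 17p = 12 ⇒ p = 12/17, and the value is (5)·(12/17) − 1 = 43/17.
For Player 2: with q = P(X), equating U's and D's payoffs gives 5q − 1 = −12q + 11 ⇒ q = 12/17.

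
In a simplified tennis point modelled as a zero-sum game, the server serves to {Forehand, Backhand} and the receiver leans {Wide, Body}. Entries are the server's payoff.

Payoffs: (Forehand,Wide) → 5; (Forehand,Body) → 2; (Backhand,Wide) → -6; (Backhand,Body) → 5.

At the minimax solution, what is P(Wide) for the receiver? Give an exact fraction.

3/14

Row minima: Forehand → 2, Backhand → -6; maximin = 2.
Column maxima: Wide → 5, Body → 5; minimax = 5.
2 ≠ 5, so there is no saddle point; optimal play is mixed.
Let the server play Forehand with probability p. Expected payoff against Wide: 5p + (-6)(1−p) = 11p − 6; against Body: 2p + 5(1−p) = −3p + 5.
Setting these equal: 11p − 6 = −3p + 5 ⇒ 14p = 11 ⇒ p = 11/14, and the value is (11)·(11/14) − 6 = 37/14.
For the receiver: with q = P(Wide), equating Forehand's and Backhand's payoffs gives 3q + 2 = −11q + 5 ⇒ q = 3/14.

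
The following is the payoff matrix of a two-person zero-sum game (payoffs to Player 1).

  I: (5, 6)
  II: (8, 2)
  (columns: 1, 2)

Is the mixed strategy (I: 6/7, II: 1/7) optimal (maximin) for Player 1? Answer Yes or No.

Yes

Against 1 this mix gives (6/7)·5 + (1/7)·8 = 38/7.
Against 2 this mix gives (6/7)·6 + (1/7)·2 = 38/7.
All of Player 2's active replies (1, 2) yield 38/7, and no column does worse for Player 1. The mix makes Player 2 indifferent and guarantees 38/7, so it is optimal.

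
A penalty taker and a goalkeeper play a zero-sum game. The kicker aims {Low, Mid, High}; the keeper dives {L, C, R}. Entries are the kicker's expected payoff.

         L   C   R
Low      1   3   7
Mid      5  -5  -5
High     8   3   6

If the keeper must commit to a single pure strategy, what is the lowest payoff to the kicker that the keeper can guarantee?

Column maxima: L → 8, C → 3, R → 7.
The smallest of these is 3.

3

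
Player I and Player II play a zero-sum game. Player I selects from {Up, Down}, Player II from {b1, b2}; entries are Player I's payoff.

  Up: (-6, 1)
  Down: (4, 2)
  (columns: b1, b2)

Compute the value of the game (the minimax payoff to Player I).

Row minima: Up → -6, Down → 2; maximin = 2.
Column maxima: b1 → 4, b2 → 2; minimax = 2.
Since maximin = minimax = 2, there is a saddle point and the value is 2.

2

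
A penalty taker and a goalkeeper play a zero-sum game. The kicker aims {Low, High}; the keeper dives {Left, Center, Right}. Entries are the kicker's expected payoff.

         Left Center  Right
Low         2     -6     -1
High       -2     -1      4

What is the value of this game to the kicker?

-14/9

Row minima: Low → -6, High → -2; maximin = -2.
Column maxima: Left → 2, Center → -1, Right → 4; minimax = -1.
-2 ≠ -1, so there is no saddle point; optimal play is mixed.
Right is strictly dominated by Center (it gives the kicker strictly more in every row), so the keeper never plays it.
On the remaining 2×2 (Low, High vs Left, Center):
Let the kicker play Low with probability p. Expected payoff against Left: 2p + (-2)(1−p) = 4p − 2; against Center: (-6)p + (-1)(1−p) = −5p − 1.
Setting these equal: 4p − 2 = −5p − 1 ⇒ 9p = 1 ⇒ p = 1/9, and the value is (4)·(1/9) − 2 = -14/9.
For the keeper: with q = P(Left), equating Low's and High's payoffs gives 8q − 6 = −q − 1 ⇒ q = 5/9.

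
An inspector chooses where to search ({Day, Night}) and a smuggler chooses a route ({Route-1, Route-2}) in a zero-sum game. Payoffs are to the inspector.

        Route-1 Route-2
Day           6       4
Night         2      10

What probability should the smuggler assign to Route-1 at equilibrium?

3/5

Row minima: Day → 4, Night → 2; maximin = 4.
Column maxima: Route-1 → 6, Route-2 → 10; minimax = 6.
4 ≠ 6, so there is no saddle point; optimal play is mixed.
Let the inspector play Day with probability p. Expected payoff against Route-1: 6p + 2(1−p) = 4p + 2; against Route-2: 4p + 10(1−p) = −6p + 10.
Setting these equal: 4p + 2 = −6p + 10 ⇒ 10p = 8 ⇒ p = 4/5, and the value is (4)·(4/5) + 2 = 26/5.
For the smuggler: with q = P(Route-1), equating Day's and Night's payoffs gives 2q + 4 = −8q + 10 ⇒ q = 3/5.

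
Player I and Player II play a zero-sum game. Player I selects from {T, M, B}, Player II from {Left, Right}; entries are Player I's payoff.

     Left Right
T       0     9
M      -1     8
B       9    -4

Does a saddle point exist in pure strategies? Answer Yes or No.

Row minima: T → 0, M → -1, B → -4; maximin = 0.
Column maxima: Left → 9, Right → 9; minimax = 9.
0 ≠ 9, so no pure-strategy equilibrium exists.

No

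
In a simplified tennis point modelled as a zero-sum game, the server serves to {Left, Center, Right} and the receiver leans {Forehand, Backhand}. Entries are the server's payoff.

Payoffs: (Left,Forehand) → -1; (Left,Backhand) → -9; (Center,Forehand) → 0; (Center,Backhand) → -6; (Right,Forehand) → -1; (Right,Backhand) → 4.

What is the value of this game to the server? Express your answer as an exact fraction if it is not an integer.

-6/11

Row minima: Left → -9, Center → -6, Right → -1; maximin = -1.
Column maxima: Forehand → 0, Backhand → 4; minimax = 0.
-1 ≠ 0, so there is no saddle point; optimal play is mixed.
Left is strictly dominated by Center, so the server never plays it.
On the remaining 2×2 (Center, Right vs Forehand, Backhand):
Let the server play Center with probability p. Expected payoff against Forehand: 0p + (-1)(1−p) = p − 1; against Backhand: (-6)p + 4(1−p) = −10p + 4.
Setting these equal: p − 1 = −10p + 4 ⇒ 11p = 5 ⇒ p = 5/11, and the value is (1)·(5/11) − 1 = -6/11.
For the receiver: with q = P(Forehand), equating Center's and Right's payoffs gives 6q − 6 = −5q + 4 ⇒ q = 10/11.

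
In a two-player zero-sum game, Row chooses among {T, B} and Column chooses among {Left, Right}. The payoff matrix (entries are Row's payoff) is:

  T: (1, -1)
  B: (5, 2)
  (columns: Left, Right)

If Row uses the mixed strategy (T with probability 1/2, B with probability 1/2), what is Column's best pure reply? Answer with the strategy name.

If Column plays Left, Row's expected payoff is (1/2)·1 + (1/2)·5 = 3.
If Column plays Right, Row's expected payoff is (1/2)·(-1) + (1/2)·2 = 1/2.
Column minimizes Row's payoff; the smallest is 1/2, so the best response is Right.

Right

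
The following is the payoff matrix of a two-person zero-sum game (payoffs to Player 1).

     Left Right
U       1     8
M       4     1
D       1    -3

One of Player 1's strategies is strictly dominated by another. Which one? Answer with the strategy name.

D

M gives a strictly higher payoff than D against every column: 4 > 1, 1 > -3.
So D is strictly dominated and Player 1 never plays it.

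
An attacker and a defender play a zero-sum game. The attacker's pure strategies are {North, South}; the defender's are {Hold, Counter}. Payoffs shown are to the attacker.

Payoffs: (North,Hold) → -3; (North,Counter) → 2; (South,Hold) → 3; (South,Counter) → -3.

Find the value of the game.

Row minima: North → -3, South → -3; maximin = -3.
Column maxima: Hold → 3, Counter → 2; minimax = 2.
-3 ≠ 2, so there is no saddle point; optimal play is mixed.
Let the attacker play North with probability p. Expected payoff against Hold: (-3)p + 3(1−p) = −6p + 3; against Counter: 2p + (-3)(1−p) = 5p − 3.
Setting these equal: −6p + 3 = 5p − 3 ⇒ −11p = -6 ⇒ p = 6/11, and the value is (-6)·(6/11) + 3 = -3/11.
For the defender: with q = P(Hold), equating North's and South's payoffs gives −5q + 2 = 6q − 3 ⇒ q = 5/11.

-3/11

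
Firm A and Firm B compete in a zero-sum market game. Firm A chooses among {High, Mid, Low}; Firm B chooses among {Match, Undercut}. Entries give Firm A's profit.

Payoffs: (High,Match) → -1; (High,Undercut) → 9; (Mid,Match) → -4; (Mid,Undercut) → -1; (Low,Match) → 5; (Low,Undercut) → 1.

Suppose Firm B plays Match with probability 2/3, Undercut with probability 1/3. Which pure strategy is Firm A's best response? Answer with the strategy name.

Expected payoff of High: (2/3)·(-1) + (1/3)·9 = 7/3.
Expected payoff of Mid: (2/3)·(-4) + (1/3)·(-1) = -3.
Expected payoff of Low: (2/3)·5 + (1/3)·1 = 11/3.
The largest is 11/3, so Firm A's best response is Low.

Low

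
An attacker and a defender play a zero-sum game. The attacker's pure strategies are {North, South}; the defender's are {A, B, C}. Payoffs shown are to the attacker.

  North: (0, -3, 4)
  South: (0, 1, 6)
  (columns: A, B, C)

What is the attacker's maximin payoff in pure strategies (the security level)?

0

Row minima: North → -3, South → 0.
The best of these is 0.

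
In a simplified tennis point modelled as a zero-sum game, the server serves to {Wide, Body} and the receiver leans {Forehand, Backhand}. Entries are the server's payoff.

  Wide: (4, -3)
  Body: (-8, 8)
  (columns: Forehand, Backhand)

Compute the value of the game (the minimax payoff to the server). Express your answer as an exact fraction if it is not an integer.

8/23

Row minima: Wide → -3, Body → -8; maximin = -3.
Column maxima: Forehand → 4, Backhand → 8; minimax = 4.
-3 ≠ 4, so there is no saddle point; optimal play is mixed.
Let the server play Wide with probability p. Expected payoff against Forehand: 4p + (-8)(1−p) = 12p − 8; against Backhand: (-3)p + 8(1−p) = −11p + 8.
Setting these equal: 12p − 8 = −11p + 8 ⇒ 23p = 16 ⇒ p = 16/23, and the value is (12)·(16/23) − 8 = 8/23.
For the receiver: with q = P(Forehand), equating Wide's and Body's payoffs gives 7q − 3 = −16q + 8 ⇒ q = 11/23.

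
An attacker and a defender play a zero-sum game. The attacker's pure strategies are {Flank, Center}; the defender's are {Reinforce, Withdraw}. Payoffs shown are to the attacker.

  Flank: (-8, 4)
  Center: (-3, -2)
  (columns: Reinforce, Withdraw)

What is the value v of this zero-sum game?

Row minima: Flank → -8, Center → -3; maximin = -3.
Column maxima: Reinforce → -3, Withdraw → 4; minimax = -3.
Since maximin = minimax = -3, there is a saddle point and the value is -3.

-3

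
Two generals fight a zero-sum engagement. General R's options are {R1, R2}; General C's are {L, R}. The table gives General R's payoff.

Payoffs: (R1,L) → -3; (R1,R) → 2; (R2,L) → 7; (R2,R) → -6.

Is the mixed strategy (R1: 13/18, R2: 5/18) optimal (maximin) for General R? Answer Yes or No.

Against L this mix gives (13/18)·(-3) + (5/18)·7 = -2/9.
Against R this mix gives (13/18)·2 + (5/18)·(-6) = -2/9.
All of General C's active replies (L, R) yield -2/9, and no column does worse for General R. The mix makes General C indifferent and guarantees -2/9, so it is optimal.

Yes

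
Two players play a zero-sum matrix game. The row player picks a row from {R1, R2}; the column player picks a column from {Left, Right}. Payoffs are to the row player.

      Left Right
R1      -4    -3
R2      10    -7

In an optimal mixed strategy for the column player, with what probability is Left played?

Row minima: R1 → -4, R2 → -7; maximin = -4.
Column maxima: Left → 10, Right → -3; minimax = -3.
-4 ≠ -3, so there is no saddle point; optimal play is mixed.
Let the row player play R1 with probability p. Expected payoff against Left: (-4)p + 10(1−p) = −14p + 10; against Right: (-3)p + (-7)(1−p) = 4p − 7.
Setting these equal: −14p + 10 = 4p − 7 ⇒ −18p = -17 ⇒ p = 17/18, and the value is (-14)·(17/18) + 10 = -29/9.
For the column player: with q = P(Left), equating R1's and R2's payoffs gives −q − 3 = 17q − 7 ⇒ q = 2/9.

2/9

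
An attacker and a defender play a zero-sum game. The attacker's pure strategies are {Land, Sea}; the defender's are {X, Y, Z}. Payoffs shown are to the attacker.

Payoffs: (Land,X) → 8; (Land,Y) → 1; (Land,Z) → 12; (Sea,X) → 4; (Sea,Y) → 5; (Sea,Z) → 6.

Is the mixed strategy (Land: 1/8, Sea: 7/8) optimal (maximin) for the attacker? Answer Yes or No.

Against X this mix gives (1/8)·8 + (7/8)·4 = 9/2.
Against Y this mix gives (1/8)·1 + (7/8)·5 = 9/2.
Against Z this mix gives (1/8)·12 + (7/8)·6 = 27/4.
All of the defender's active replies (X, Y) yield 9/2, and no column does worse for the attacker. The mix makes the defender indifferent and guarantees 9/2, so it is optimal.

Yes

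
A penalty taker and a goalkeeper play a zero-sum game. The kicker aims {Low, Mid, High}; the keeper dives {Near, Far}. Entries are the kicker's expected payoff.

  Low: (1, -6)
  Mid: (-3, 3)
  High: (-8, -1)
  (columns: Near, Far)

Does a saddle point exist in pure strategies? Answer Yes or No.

No

Row minima: Low → -6, Mid → -3, High → -8; maximin = -3.
Column maxima: Near → 1, Far → 3; minimax = 1.
-3 ≠ 1, so no pure-strategy equilibrium exists.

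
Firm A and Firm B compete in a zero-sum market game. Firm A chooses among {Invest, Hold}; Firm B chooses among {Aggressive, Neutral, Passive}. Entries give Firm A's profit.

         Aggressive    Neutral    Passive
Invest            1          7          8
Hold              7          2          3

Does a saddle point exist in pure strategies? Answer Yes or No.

Row minima: Invest → 1, Hold → 2; maximin = 2.
Column maxima: Aggressive → 7, Neutral → 7, Passive → 8; minimax = 7.
2 ≠ 7, so no pure-strategy equilibrium exists.

No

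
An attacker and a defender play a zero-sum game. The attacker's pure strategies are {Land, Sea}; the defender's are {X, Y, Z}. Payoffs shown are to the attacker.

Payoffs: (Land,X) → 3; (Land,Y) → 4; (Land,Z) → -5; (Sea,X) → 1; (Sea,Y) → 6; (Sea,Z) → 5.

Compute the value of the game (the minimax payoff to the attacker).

Row minima: Land → -5, Sea → 1; maximin = 1.
Column maxima: X → 3, Y → 6, Z → 5; minimax = 3.
1 ≠ 3, so there is no saddle point; optimal play is mixed.
Y is strictly dominated by X (it gives the attacker strictly more in every row), so the defender never plays it.
On the remaining 2×2 (Land, Sea vs X, Z):
Let the attacker play Land with probability p. Expected payoff against X: 3p + 1(1−p) = 2p + 1; against Z: (-5)p + 5(1−p) = −10p + 5.
Setting these equal: 2p + 1 = −10p + 5 ⇒ 12p = 4 ⇒ p = 1/3, and the value is (2)·(1/3) + 1 = 5/3.
For the defender: with q = P(X), equating Land's and Sea's payoffs gives 8q − 5 = −4q + 5 ⇒ q = 5/6.

5/3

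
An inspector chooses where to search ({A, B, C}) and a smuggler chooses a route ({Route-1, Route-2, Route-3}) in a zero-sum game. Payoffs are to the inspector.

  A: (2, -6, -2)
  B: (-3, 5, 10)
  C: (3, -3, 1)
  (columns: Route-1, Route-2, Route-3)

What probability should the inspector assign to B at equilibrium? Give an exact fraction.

Row minima: A → -6, B → -3, C → -3; maximin = -3.
Column maxima: Route-1 → 3, Route-2 → 5, Route-3 → 10; minimax = 3.
-3 ≠ 3, so there is no saddle point; optimal play is mixed.
A is strictly dominated by C, so the inspector never plays it.
Route-3 is strictly dominated by Route-2 (it gives the inspector strictly more in every row), so the smuggler never plays it.
On the remaining 2×2 (B, C vs Route-1, Route-2):
Let the inspector play B with probability p. Expected payoff against Route-1: (-3)p + 3(1−p) = −6p + 3; against Route-2: 5p + (-3)(1−p) = 8p − 3.
Setting these equal: −6p + 3 = 8p − 3 ⇒ −14p = -6 ⇒ p = 3/7, and the value is (-6)·(3/7) + 3 = 3/7.
For the smuggler: with q = P(Route-1), equating B's and C's payoffs gives −8q + 5 = 6q − 3 ⇒ q = 4/7.

3/7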